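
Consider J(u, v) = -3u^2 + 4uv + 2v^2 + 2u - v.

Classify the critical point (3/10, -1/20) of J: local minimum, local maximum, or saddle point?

The Hessian of J is constant: H = [[-6, 4], [4, 4]].
det(H) = (-6)·4 − 4² = -40.
Since det(H) < 0, H is indefinite and the critical point is a saddle point.

saddle point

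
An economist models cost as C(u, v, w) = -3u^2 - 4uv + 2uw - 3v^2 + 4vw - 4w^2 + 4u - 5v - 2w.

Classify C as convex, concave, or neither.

concave

C is quadratic, so its Hessian is the constant matrix H = [[-6, -4, 2], [-4, -6, 4], [2, 4, -8]].
Leading principal minors: -6, 20, -104.
Signs alternate −, +, − ⇒ H ≺ 0 ⇒ concave.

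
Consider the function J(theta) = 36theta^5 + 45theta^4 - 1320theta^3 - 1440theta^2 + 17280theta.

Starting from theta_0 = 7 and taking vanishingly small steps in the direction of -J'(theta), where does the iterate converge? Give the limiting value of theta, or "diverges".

J'(theta) = 180(theta - 4)(theta - 2)(theta + 3)(theta + 4), so J'(7) = 297000.
Gradient descent moves in the -J' direction, i.e. theta is decreasing.
The nearest critical point in that direction is theta = 4, where J'' = 20160 > 0 (a local minimum). The iterate converges there.

4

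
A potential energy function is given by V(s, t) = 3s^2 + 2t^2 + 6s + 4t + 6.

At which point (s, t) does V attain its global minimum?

V(s,t) separates as P(s) + Q(t) + 6, so its minimum is min P + min Q + 6.
P'(s) = 6s + 6 vanishes at s ∈ {-1}; Q'(t) = 4(t + 1) vanishes at t ∈ {-1}.
Local minima of P (where P''>0): P(-1)=-3. Local minima of Q: Q(-1)=-2.
So the global minimum of V is P(-1) + Q(-1) + 6 = -3 − 2 + 6 = 1, attained at (-1, -1).

(-1, -1)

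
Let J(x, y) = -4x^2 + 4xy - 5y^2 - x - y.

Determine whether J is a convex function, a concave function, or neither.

concave

J is quadratic, so its Hessian is the constant matrix H = [[-8, 4], [4, -10]].
det(H) = 64, tr(H) = -18.
det(H) > 0 and tr(H) < 0, so H is negative definite everywhere: concave.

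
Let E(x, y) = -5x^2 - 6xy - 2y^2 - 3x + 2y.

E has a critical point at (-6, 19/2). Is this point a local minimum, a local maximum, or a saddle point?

local maximum

The Hessian of E is constant: H = [[-10, -6], [-6, -4]].
det(H) = (-10)·(-4) − (-6)² = 4.
det(H) > 0 and tr(H) = -14 < 0, so H is negative definite and the point is a local maximum.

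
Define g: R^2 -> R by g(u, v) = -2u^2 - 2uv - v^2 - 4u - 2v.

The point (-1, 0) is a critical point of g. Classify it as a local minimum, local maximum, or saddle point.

local maximum

The Hessian of g is constant: H = [[-4, -2], [-2, -2]].
det(H) = (-4)·(-2) − (-2)² = 4.
det(H) > 0 and tr(H) = -6 < 0, so H is negative definite and the point is a local maximum.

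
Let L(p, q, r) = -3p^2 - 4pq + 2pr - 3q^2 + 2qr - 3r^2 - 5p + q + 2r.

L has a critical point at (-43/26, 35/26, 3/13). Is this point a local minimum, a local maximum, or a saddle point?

local maximum

The Hessian is constant: H = [[-6, -4, 2], [-4, -6, 2], [2, 2, -6]].
Leading principal minors: Δ₁ = -6, Δ₂ = 20, Δ₃ = -104.
The minors alternate sign starting negative (−, +, −), so H is negative definite: a local maximum.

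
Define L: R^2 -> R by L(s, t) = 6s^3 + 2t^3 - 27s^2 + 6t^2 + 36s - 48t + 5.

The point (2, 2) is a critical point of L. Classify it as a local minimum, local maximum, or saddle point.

local minimum

The mixed partial ∂²L/∂s∂t is 0, so the Hessian at any point is diag(L_ss, L_tt) = diag(18(2s - 3), 12(t + 1)).
At (2, 2): H = diag(18, 36).
Both eigenvalues are positive, so H is positive definite: a local minimum.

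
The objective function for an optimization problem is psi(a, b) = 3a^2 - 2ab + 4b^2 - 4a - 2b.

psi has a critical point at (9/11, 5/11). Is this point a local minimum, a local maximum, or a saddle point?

local minimum

The Hessian of psi is constant: H = [[6, -2], [-2, 8]].
det(H) = 6·8 − (-2)² = 44.
det(H) > 0 and tr(H) = 14 > 0, so H is positive definite and the point is a local minimum.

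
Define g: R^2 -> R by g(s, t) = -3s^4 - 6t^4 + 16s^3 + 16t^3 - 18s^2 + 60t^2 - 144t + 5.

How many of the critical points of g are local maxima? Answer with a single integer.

4

g separates as a function of s plus a function of t, so ∇g=0 decouples.
∂g/∂s = -12s(s - 3)(s - 1) = 0 at s ∈ {0, 1, 3}; ∂g/∂t = -24(t - 3)(t - 1)(t + 2) = 0 at t ∈ {-2, 1, 3}.
The Hessian is diagonal: diag(g_ss, g_tt). Second derivatives: g_ss(0)=-36, g_ss(1)=24, g_ss(3)=-72; g_tt(-2)=-360, g_tt(1)=144, g_tt(3)=-240.
Local maxima occur where both diagonal entries negative: (0, -2), (0, 3), (3, -2), (3, 3). Count: 4.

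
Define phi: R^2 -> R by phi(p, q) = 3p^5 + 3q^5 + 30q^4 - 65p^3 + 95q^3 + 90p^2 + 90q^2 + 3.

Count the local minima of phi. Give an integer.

4

phi separates as a function of p plus a function of q, so ∇phi=0 decouples.
∂phi/∂p = 15p(p - 3)(p - 1)(p + 4) = 0 at p ∈ {-4, 0, 1, 3}; ∂phi/∂q = 15q(q + 1)(q + 3)(q + 4) = 0 at q ∈ {-4, -3, -1, 0}.
The Hessian is diagonal: diag(phi_pp, phi_qq). Second derivatives: phi_pp(-4)=-2100, phi_pp(0)=180, phi_pp(1)=-150, phi_pp(3)=630; phi_qq(-4)=-180, phi_qq(-3)=90, phi_qq(-1)=-90, phi_qq(0)=180.
Local minima occur where both diagonal entries positive: (0, -3), (0, 0), (3, -3), (3, 0). Count: 4.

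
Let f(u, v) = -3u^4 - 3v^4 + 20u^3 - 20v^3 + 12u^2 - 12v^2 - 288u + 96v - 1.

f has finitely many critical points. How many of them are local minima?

1

f separates as a function of u plus a function of v, so ∇f=0 decouples.
∂f/∂u = -12(u - 4)(u - 3)(u + 2) = 0 at u ∈ {-2, 3, 4}; ∂f/∂v = -12(v - 1)(v + 2)(v + 4) = 0 at v ∈ {-4, -2, 1}.
The Hessian is diagonal: diag(f_uu, f_vv). Second derivatives: f_uu(-2)=-360, f_uu(3)=60, f_uu(4)=-72; f_vv(-4)=-120, f_vv(-2)=72, f_vv(1)=-180.
Local minima occur where both diagonal entries positive: (3, -2). Count: 1.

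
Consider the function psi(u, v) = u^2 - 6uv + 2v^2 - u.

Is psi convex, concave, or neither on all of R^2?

psi is quadratic, so its Hessian is the constant matrix H = [[2, -6], [-6, 4]].
det(H) = -28, tr(H) = 6.
det(H) < 0, so H is indefinite: neither convex nor concave.

neither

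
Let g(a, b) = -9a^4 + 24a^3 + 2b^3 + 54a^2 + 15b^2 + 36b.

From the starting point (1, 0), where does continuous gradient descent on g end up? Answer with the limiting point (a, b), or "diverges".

g is separable, so gradient descent decouples: a follows -∂g/∂a, b follows -∂g/∂b.
∂g/∂a = -36a(a - 3)(a + 1); at a=1 this is 144, so a decreases.
∂g/∂b = 6(b + 2)(b + 3); at b=0 this is 36, so b decreases.
a converges to its nearest critical value 0 (a local min of the a-part); b converges to -2. The iterate converges to (0, -2).

(0, -2)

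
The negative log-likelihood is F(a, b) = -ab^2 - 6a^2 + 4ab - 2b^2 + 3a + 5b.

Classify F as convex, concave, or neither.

neither

The term -ab^2 is cubic, so the Hessian is not constant.
∂²F/∂b² = -2a - 4, which takes both signs as a varies (negative for sufficiently large a). A diagonal entry of the Hessian changing sign means the Hessian is neither positive- nor negative-semidefinite on all of R^2.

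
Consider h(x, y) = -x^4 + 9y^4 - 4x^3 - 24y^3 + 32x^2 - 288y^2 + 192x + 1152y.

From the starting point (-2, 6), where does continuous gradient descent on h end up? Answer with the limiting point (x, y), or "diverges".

(-3, 4)

h is separable, so gradient descent decouples: x follows -∂h/∂x, y follows -∂h/∂y.
∂h/∂x = -4(x - 4)(x + 3)(x + 4); at x=-2 this is 48, so x decreases.
∂h/∂y = 36(y - 4)(y - 2)(y + 4); at y=6 this is 2880, so y decreases.
x converges to its nearest critical value -3 (a local min of the x-part); y converges to 4. The iterate converges to (-3, 4).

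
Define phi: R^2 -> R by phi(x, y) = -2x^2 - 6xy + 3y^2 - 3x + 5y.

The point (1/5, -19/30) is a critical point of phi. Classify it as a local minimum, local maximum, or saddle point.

saddle point

The Hessian of phi is constant: H = [[-4, -6], [-6, 6]].
det(H) = (-4)·6 − (-6)² = -60.
Since det(H) < 0, H is indefinite and the critical point is a saddle point.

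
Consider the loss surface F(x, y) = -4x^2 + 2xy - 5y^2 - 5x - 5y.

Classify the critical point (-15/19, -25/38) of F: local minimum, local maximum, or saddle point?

The Hessian of F is constant: H = [[-8, 2], [2, -10]].
det(H) = (-8)·(-10) − 2² = 76.
det(H) > 0 and tr(H) = -18 < 0, so H is negative definite and the point is a local maximum.

local maximum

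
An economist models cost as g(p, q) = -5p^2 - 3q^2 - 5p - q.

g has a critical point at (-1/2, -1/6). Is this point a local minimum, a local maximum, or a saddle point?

The Hessian of g is constant: H = [[-10, 0], [0, -6]].
det(H) = (-10)·(-6) − 0² = 60.
det(H) > 0 and tr(H) = -16 < 0, so H is negative definite and the point is a local maximum.

local maximum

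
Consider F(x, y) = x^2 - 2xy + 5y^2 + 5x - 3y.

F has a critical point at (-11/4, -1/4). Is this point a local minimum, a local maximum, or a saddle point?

local minimum

The Hessian of F is constant: H = [[2, -2], [-2, 10]].
det(H) = 2·10 − (-2)² = 16.
det(H) > 0 and tr(H) = 12 > 0, so H is positive definite and the point is a local minimum.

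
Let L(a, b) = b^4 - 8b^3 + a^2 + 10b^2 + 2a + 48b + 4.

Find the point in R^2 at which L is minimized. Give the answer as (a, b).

(-1, -1)

L(a,b) separates as P(a) + Q(b) + 4, so its minimum is min P + min Q + 4.
P'(a) = 2a + 2 vanishes at a ∈ {-1}; Q'(b) = 4(b - 4)(b - 3)(b + 1) vanishes at b ∈ {-1, 3, 4}.
Local minima of P (where P''>0): P(-1)=-1. Local minima of Q: Q(-1)=-29, Q(4)=96.
So the global minimum of L is P(-1) + Q(-1) + 4 = -1 − 29 + 4 = -26, attained at (-1, -1).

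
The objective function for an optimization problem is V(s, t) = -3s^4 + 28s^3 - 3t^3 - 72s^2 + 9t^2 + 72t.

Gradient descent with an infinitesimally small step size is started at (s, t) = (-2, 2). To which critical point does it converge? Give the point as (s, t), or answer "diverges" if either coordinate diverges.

V is separable, so gradient descent decouples: s follows -∂V/∂s, t follows -∂V/∂t.
∂V/∂s = -12s(s - 4)(s - 3); at s=-2 this is 720, so s decreases.
∂V/∂t = -9(t - 4)(t + 2); at t=2 this is 72, so t decreases.
The s-coordinate has no critical point in that direction and runs off to infinity.

diverges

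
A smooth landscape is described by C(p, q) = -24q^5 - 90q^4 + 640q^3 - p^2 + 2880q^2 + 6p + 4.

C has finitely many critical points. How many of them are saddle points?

C separates as a function of p plus a function of q, so ∇C=0 decouples.
∂C/∂p = -2(p - 3) = 0 at p ∈ {3}; ∂C/∂q = -120q(q - 4)(q + 3)(q + 4) = 0 at q ∈ {-4, -3, 0, 4}.
The Hessian is diagonal: diag(C_pp, C_qq). Second derivatives: C_pp(3)=-2; C_qq(-4)=3840, C_qq(-3)=-2520, C_qq(0)=5760, C_qq(4)=-26880.
Saddle points occur where the two diagonal entries have opposite signs: (3, -4), (3, 0). Count: 2.

2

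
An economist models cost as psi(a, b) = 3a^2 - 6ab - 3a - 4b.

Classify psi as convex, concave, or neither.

psi is quadratic, so its Hessian is the constant matrix H = [[6, -6], [-6, 0]].
det(H) = -36, tr(H) = 6.
det(H) < 0, so H is indefinite: neither convex nor concave.

neither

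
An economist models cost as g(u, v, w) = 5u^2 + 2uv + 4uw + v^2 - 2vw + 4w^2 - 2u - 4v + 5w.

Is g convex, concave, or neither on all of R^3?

convex

g is quadratic, so its Hessian is the constant matrix H = [[10, 2, 4], [2, 2, -2], [4, -2, 8]].
Leading principal minors: 10, 16, 24.
All positive ⇒ H ≻ 0 ⇒ convex.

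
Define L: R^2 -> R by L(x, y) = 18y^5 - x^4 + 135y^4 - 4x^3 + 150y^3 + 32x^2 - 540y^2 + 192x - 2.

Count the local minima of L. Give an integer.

L separates as a function of x plus a function of y, so ∇L=0 decouples.
∂L/∂x = -4(x - 4)(x + 3)(x + 4) = 0 at x ∈ {-4, -3, 4}; ∂L/∂y = 90y(y - 1)(y + 3)(y + 4) = 0 at y ∈ {-4, -3, 0, 1}.
The Hessian is diagonal: diag(L_xx, L_yy). Second derivatives: L_xx(-4)=-32, L_xx(-3)=28, L_xx(4)=-224; L_yy(-4)=-1800, L_yy(-3)=1080, L_yy(0)=-1080, L_yy(1)=1800.
Local minima occur where both diagonal entries positive: (-3, -3), (-3, 1). Count: 2.

2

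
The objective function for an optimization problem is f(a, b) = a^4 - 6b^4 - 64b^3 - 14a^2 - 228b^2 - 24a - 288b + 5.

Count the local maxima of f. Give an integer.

f separates as a function of a plus a function of b, so ∇f=0 decouples.
∂f/∂a = 4(a - 3)(a + 1)(a + 2) = 0 at a ∈ {-2, -1, 3}; ∂f/∂b = -24(b + 1)(b + 3)(b + 4) = 0 at b ∈ {-4, -3, -1}.
The Hessian is diagonal: diag(f_aa, f_bb). Second derivatives: f_aa(-2)=20, f_aa(-1)=-16, f_aa(3)=80; f_bb(-4)=-72, f_bb(-3)=48, f_bb(-1)=-144.
Local maxima occur where both diagonal entries negative: (-1, -4), (-1, -1). Count: 2.

2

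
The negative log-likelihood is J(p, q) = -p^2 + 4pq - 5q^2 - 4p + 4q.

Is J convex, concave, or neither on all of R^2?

concave

J is quadratic, so its Hessian is the constant matrix H = [[-2, 4], [4, -10]].
det(H) = 4, tr(H) = -12.
det(H) > 0 and tr(H) < 0, so H is negative definite everywhere: concave.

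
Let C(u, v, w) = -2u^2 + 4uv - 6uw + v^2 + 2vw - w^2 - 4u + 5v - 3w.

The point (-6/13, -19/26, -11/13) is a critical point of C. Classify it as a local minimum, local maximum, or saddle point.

saddle point

The Hessian is constant: H = [[-4, 4, -6], [4, 2, 2], [-6, 2, -2]].
Leading principal minors: Δ₁ = -4, Δ₂ = -24, Δ₃ = -104.
The minors fit neither the all-positive nor the alternating-sign pattern, so H is indefinite: a saddle point.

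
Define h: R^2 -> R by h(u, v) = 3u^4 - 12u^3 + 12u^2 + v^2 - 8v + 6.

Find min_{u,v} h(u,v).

h(u,v) separates as P(u) + Q(v) + 6, so its minimum is min P + min Q + 6.
P'(u) = 12u(u - 2)(u - 1) vanishes at u ∈ {0, 1, 2}; Q'(v) = 2v - 8 vanishes at v ∈ {4}.
Local minima of P (where P''>0): P(0)=0, P(2)=0. Local minima of Q: Q(4)=-16.
So the global minimum of h is P(0) + Q(4) + 6 = 0 − 16 + 6 = -10, attained at (0, 4).

-10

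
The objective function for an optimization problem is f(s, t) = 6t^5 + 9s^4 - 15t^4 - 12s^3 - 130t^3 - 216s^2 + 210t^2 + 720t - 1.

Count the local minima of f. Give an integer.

f separates as a function of s plus a function of t, so ∇f=0 decouples.
∂f/∂s = 36s(s - 4)(s + 3) = 0 at s ∈ {-3, 0, 4}; ∂f/∂t = 30(t - 4)(t - 2)(t + 1)(t + 3) = 0 at t ∈ {-3, -1, 2, 4}.
The Hessian is diagonal: diag(f_ss, f_tt). Second derivatives: f_ss(-3)=756, f_ss(0)=-432, f_ss(4)=1008; f_tt(-3)=-2100, f_tt(-1)=900, f_tt(2)=-900, f_tt(4)=2100.
Local minima occur where both diagonal entries positive: (-3, -1), (-3, 4), (4, -1), (4, 4). Count: 4.

4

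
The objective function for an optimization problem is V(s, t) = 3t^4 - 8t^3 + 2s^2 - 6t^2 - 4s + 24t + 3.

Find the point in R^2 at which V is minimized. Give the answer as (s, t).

(1, -1)

V(s,t) separates as P(s) + Q(t) + 3, so its minimum is min P + min Q + 3.
P'(s) = 4s - 4 vanishes at s ∈ {1}; Q'(t) = 12(t - 2)(t - 1)(t + 1) vanishes at t ∈ {-1, 1, 2}.
Local minima of P (where P''>0): P(1)=-2. Local minima of Q: Q(-1)=-19, Q(2)=8.
So the global minimum of V is P(1) + Q(-1) + 3 = -2 − 19 + 3 = -18, attained at (1, -1).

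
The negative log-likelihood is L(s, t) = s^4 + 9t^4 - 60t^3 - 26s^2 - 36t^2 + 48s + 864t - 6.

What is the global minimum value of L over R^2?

-1606

L(s,t) separates as P(s) + Q(t) − 6, so its minimum is min P + min Q − 6.
P'(s) = 4(s - 3)(s - 1)(s + 4) vanishes at s ∈ {-4, 1, 3}; Q'(t) = 36(t - 4)(t - 3)(t + 2) vanishes at t ∈ {-2, 3, 4}.
Local minima of P (where P''>0): P(-4)=-352, P(3)=-9. Local minima of Q: Q(-2)=-1248, Q(4)=1344.
So the global minimum of L is P(-4) + Q(-2) − 6 = -352 − 1248 − 6 = -1606, attained at (-4, -2).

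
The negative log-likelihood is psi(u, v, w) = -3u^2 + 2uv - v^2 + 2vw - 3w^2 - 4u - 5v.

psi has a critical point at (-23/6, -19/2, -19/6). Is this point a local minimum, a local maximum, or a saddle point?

The Hessian is constant: H = [[-6, 2, 0], [2, -2, 2], [0, 2, -6]].
Leading principal minors: Δ₁ = -6, Δ₂ = 8, Δ₃ = -24.
The minors alternate sign starting negative (−, +, −), so H is negative definite: a local maximum.

local maximum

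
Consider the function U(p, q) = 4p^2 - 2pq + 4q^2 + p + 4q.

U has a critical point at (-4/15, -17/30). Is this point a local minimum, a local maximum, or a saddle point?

local minimum

The Hessian of U is constant: H = [[8, -2], [-2, 8]].
det(H) = 8·8 − (-2)² = 60.
det(H) > 0 and tr(H) = 16 > 0, so H is positive definite and the point is a local minimum.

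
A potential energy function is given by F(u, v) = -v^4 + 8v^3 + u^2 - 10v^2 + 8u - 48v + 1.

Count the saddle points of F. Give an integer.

2

F separates as a function of u plus a function of v, so ∇F=0 decouples.
∂F/∂u = 2(u + 4) = 0 at u ∈ {-4}; ∂F/∂v = -4(v - 4)(v - 3)(v + 1) = 0 at v ∈ {-1, 3, 4}.
The Hessian is diagonal: diag(F_uu, F_vv). Second derivatives: F_uu(-4)=2; F_vv(-1)=-80, F_vv(3)=16, F_vv(4)=-20.
Saddle points occur where the two diagonal entries have opposite signs: (-4, -1), (-4, 4). Count: 2.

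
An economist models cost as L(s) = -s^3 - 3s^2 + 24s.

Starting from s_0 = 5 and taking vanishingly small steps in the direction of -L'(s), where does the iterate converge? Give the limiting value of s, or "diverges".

diverges

L'(s) = -3(s - 2)(s + 4), so L'(5) = -81.
Gradient descent moves in the -L' direction, i.e. s is increasing.
There is no critical point above s=5, and L' keeps the same sign, so the iterate runs off to +∞.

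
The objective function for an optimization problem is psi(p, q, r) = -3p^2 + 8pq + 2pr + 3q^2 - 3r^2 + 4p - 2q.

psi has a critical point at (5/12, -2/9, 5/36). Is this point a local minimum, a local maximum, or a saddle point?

saddle point

The Hessian is constant: H = [[-6, 8, 2], [8, 6, 0], [2, 0, -6]].
Leading principal minors: Δ₁ = -6, Δ₂ = -100, Δ₃ = 576.
The minors fit neither the all-positive nor the alternating-sign pattern, so H is indefinite: a saddle point.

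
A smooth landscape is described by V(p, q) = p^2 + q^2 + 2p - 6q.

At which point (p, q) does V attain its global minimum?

V(p,q) separates as A(p) + B(q), so its minimum is min A + min B.
A'(p) = 2p + 2 vanishes at p ∈ {-1}; B'(q) = 2q - 6 vanishes at q ∈ {3}.
Local minima of A (where A''>0): A(-1)=-1. Local minima of B: B(3)=-9.
So the global minimum of V is A(-1) + B(3) = -1 − 9 = -10, attained at (-1, 3).

(-1, 3)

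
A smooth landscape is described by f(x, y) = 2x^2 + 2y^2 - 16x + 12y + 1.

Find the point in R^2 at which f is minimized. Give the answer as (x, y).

(4, -3)

f(x,y) separates as P(x) + Q(y) + 1, so its minimum is min P + min Q + 1.
P'(x) = 4x - 16 vanishes at x ∈ {4}; Q'(y) = 4y + 12 vanishes at y ∈ {-3}.
Local minima of P (where P''>0): P(4)=-32. Local minima of Q: Q(-3)=-18.
So the global minimum of f is P(4) + Q(-3) + 1 = -32 − 18 + 1 = -49, attained at (4, -3).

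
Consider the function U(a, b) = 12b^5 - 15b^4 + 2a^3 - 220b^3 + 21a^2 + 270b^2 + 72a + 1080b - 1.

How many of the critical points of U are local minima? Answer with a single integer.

U separates as a function of a plus a function of b, so ∇U=0 decouples.
∂U/∂a = 6(a + 3)(a + 4) = 0 at a ∈ {-4, -3}; ∂U/∂b = 60(b - 3)(b - 2)(b + 1)(b + 3) = 0 at b ∈ {-3, -1, 2, 3}.
The Hessian is diagonal: diag(U_aa, U_bb). Second derivatives: U_aa(-4)=-6, U_aa(-3)=6; U_bb(-3)=-3600, U_bb(-1)=1440, U_bb(2)=-900, U_bb(3)=1440.
Local minima occur where both diagonal entries positive: (-3, -1), (-3, 3). Count: 2.

2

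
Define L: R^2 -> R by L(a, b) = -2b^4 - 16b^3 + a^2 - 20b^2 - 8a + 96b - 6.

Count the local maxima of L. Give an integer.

L separates as a function of a plus a function of b, so ∇L=0 decouples.
∂L/∂a = 2(a - 4) = 0 at a ∈ {4}; ∂L/∂b = -8(b - 1)(b + 3)(b + 4) = 0 at b ∈ {-4, -3, 1}.
The Hessian is diagonal: diag(L_aa, L_bb). Second derivatives: L_aa(4)=2; L_bb(-4)=-40, L_bb(-3)=32, L_bb(1)=-160.
Local maxima occur where both diagonal entries negative: none. Count: 0.

0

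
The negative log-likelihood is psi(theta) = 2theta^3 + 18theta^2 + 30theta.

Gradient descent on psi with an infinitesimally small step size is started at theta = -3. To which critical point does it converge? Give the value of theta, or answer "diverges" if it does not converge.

-1

psi'(theta) = 6(theta + 1)(theta + 5), so psi'(-3) = -24.
Gradient descent moves in the -psi' direction, i.e. theta is increasing.
The nearest critical point in that direction is theta = -1, where psi'' = 24 > 0 (a local minimum). The iterate converges there.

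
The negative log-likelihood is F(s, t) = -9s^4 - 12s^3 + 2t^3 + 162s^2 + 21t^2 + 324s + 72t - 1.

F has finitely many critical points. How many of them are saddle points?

3

F separates as a function of s plus a function of t, so ∇F=0 decouples.
∂F/∂s = -36(s - 3)(s + 1)(s + 3) = 0 at s ∈ {-3, -1, 3}; ∂F/∂t = 6(t + 3)(t + 4) = 0 at t ∈ {-4, -3}.
The Hessian is diagonal: diag(F_ss, F_tt). Second derivatives: F_ss(-3)=-432, F_ss(-1)=288, F_ss(3)=-864; F_tt(-4)=-6, F_tt(-3)=6.
Saddle points occur where the two diagonal entries have opposite signs: (-3, -3), (-1, -4), (3, -3). Count: 3.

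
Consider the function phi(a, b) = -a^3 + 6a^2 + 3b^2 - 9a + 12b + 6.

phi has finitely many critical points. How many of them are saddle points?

phi separates as a function of a plus a function of b, so ∇phi=0 decouples.
∂phi/∂a = -3(a - 3)(a - 1) = 0 at a ∈ {1, 3}; ∂phi/∂b = 6(b + 2) = 0 at b ∈ {-2}.
The Hessian is diagonal: diag(phi_aa, phi_bb). Second derivatives: phi_aa(1)=6, phi_aa(3)=-6; phi_bb(-2)=6.
Saddle points occur where the two diagonal entries have opposite signs: (3, -2). Count: 1.

1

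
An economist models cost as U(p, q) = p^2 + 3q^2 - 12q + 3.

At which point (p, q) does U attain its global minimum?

U(p,q) separates as A(p) + B(q) + 3, so its minimum is min A + min B + 3.
A'(p) = 2p vanishes at p ∈ {0}; B'(q) = 6q - 12 vanishes at q ∈ {2}.
Local minima of A (where A''>0): A(0)=0. Local minima of B: B(2)=-12.
So the global minimum of U is A(0) + B(2) + 3 = 0 − 12 + 3 = -9, attained at (0, 2).

(0, 2)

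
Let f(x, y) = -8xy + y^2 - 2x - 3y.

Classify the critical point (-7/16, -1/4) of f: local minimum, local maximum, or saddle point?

The Hessian of f is constant: H = [[0, -8], [-8, 2]].
det(H) = 0·2 − (-8)² = -64.
Since det(H) < 0, H is indefinite and the critical point is a saddle point.

saddle point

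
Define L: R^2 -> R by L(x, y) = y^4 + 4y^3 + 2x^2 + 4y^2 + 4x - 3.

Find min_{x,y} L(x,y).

-5

L(x,y) separates as P(x) + Q(y) − 3, so its minimum is min P + min Q − 3.
P'(x) = 4x + 4 vanishes at x ∈ {-1}; Q'(y) = 4y(y + 1)(y + 2) vanishes at y ∈ {-2, -1, 0}.
Local minima of P (where P''>0): P(-1)=-2. Local minima of Q: Q(-2)=0, Q(0)=0.
So the global minimum of L is P(-1) + Q(-2) − 3 = -2 + 0 − 3 = -5, attained at (-1, -2).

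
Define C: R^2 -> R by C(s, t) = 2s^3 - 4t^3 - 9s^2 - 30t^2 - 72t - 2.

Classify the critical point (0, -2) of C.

The mixed partial ∂²C/∂s∂t is 0, so the Hessian at any point is diag(C_ss, C_tt) = diag(6(2s - 3), -12(2t + 5)).
At (0, -2): H = diag(-18, -12).
Both eigenvalues are negative, so H is negative definite: a local maximum.

local maximum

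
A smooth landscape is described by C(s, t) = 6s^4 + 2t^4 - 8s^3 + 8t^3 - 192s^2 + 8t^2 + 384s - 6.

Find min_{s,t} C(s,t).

C(s,t) separates as P(s) + Q(t) − 6, so its minimum is min P + min Q − 6.
P'(s) = 24(s - 4)(s - 1)(s + 4) vanishes at s ∈ {-4, 1, 4}; Q'(t) = 8t(t + 1)(t + 2) vanishes at t ∈ {-2, -1, 0}.
Local minima of P (where P''>0): P(-4)=-2560, P(4)=-512. Local minima of Q: Q(-2)=0, Q(0)=0.
So the global minimum of C is P(-4) + Q(-2) − 6 = -2560 + 0 − 6 = -2566, attained at (-4, -2).

-2566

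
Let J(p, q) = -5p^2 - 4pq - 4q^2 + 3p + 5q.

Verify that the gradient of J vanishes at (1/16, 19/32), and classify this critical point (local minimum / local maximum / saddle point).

∇J = (-10p - 4q + 3, -4p - 8q + 5); substituting (1/16, 19/32) gives ∇J = (0, 0), so (1/16, 19/32) is indeed a critical point.
The Hessian of J is constant: H = [[-10, -4], [-4, -8]].
det(H) = (-10)·(-8) − (-4)² = 64.
det(H) > 0 and tr(H) = -18 < 0, so H is negative definite and the point is a local maximum.

local maximum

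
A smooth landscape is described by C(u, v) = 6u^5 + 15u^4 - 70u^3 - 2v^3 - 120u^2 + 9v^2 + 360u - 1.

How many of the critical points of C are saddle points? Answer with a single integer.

4

C separates as a function of u plus a function of v, so ∇C=0 decouples.
∂C/∂u = 30(u - 2)(u - 1)(u + 2)(u + 3) = 0 at u ∈ {-3, -2, 1, 2}; ∂C/∂v = -6v(v - 3) = 0 at v ∈ {0, 3}.
The Hessian is diagonal: diag(C_uu, C_vv). Second derivatives: C_uu(-3)=-600, C_uu(-2)=360, C_uu(1)=-360, C_uu(2)=600; C_vv(0)=18, C_vv(3)=-18.
Saddle points occur where the two diagonal entries have opposite signs: (-3, 0), (-2, 3), (1, 0), (2, 3). Count: 4.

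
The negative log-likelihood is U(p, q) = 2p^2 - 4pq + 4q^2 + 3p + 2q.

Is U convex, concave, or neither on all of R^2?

convex

U is quadratic, so its Hessian is the constant matrix H = [[4, -4], [-4, 8]].
det(H) = 16, tr(H) = 12.
det(H) > 0 and tr(H) > 0, so H is positive definite everywhere: convex.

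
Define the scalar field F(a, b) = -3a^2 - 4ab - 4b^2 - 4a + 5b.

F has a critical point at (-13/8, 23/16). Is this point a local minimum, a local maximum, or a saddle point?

The Hessian of F is constant: H = [[-6, -4], [-4, -8]].
det(H) = (-6)·(-8) − (-4)² = 32.
det(H) > 0 and tr(H) = -14 < 0, so H is negative definite and the point is a local maximum.

local maximum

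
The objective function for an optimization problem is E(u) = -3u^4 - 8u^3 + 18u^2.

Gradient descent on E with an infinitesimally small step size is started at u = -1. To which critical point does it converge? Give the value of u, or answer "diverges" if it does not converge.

E'(u) = -12u(u - 1)(u + 3), so E'(-1) = -48.
Gradient descent moves in the -E' direction, i.e. u is increasing.
The nearest critical point in that direction is u = 0, where E'' = 36 > 0 (a local minimum). The iterate converges there.

0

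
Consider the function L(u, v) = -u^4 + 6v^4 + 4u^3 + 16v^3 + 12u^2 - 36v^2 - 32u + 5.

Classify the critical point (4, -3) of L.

The mixed partial ∂²L/∂u∂v is 0, so the Hessian at any point is diag(L_uu, L_vv) = diag(12(-u^2 + 2u + 2), 24(3v^2 + 4v - 3)).
At (4, -3): H = diag(-72, 288).
The eigenvalues have opposite signs, so H is indefinite: a saddle point.

saddle point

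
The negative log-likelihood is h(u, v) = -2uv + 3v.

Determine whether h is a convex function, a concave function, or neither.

neither

h is quadratic, so its Hessian is the constant matrix H = [[0, -2], [-2, 0]].
det(H) = -4, tr(H) = 0.
det(H) < 0, so H is indefinite: neither convex nor concave.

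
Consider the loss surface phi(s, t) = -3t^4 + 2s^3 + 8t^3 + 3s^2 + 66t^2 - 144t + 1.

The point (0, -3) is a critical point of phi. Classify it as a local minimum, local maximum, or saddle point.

saddle point

The mixed partial ∂²phi/∂s∂t is 0, so the Hessian at any point is diag(phi_ss, phi_tt) = diag(6(2s + 1), 12(-3t^2 + 4t + 11)).
At (0, -3): H = diag(6, -336).
The eigenvalues have opposite signs, so H is indefinite: a saddle point.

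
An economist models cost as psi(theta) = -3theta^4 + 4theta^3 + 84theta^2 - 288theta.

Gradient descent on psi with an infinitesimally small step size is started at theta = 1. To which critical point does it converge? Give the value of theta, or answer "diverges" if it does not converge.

2

psi'(theta) = -12(theta - 3)(theta - 2)(theta + 4), so psi'(1) = -120.
Gradient descent moves in the -psi' direction, i.e. theta is increasing.
The nearest critical point in that direction is theta = 2, where psi'' = 72 > 0 (a local minimum). The iterate converges there.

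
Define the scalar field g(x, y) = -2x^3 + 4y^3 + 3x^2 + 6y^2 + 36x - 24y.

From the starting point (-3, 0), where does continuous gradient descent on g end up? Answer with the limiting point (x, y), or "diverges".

(-2, 1)

g is separable, so gradient descent decouples: x follows -∂g/∂x, y follows -∂g/∂y.
∂g/∂x = -6(x - 3)(x + 2); at x=-3 this is -36, so x increases.
∂g/∂y = 12(y - 1)(y + 2); at y=0 this is -24, so y increases.
x converges to its nearest critical value -2 (a local min of the x-part); y converges to 1. The iterate converges to (-2, 1).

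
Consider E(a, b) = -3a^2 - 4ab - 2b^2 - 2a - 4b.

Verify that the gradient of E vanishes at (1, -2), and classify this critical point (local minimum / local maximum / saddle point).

local maximum

∇E = (-6a - 4b - 2, -4a - 4b - 4); substituting (1, -2) gives ∇E = (0, 0), so (1, -2) is indeed a critical point.
The Hessian of E is constant: H = [[-6, -4], [-4, -4]].
det(H) = (-6)·(-4) − (-4)² = 8.
det(H) > 0 and tr(H) = -10 < 0, so H is negative definite and the point is a local maximum.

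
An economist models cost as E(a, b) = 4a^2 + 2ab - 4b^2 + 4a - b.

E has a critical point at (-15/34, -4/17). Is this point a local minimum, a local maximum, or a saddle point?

saddle point

The Hessian of E is constant: H = [[8, 2], [2, -8]].
det(H) = 8·(-8) − 2² = -68.
Since det(H) < 0, H is indefinite and the critical point is a saddle point.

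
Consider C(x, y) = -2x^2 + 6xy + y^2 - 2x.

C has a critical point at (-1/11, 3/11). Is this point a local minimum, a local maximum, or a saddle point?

The Hessian of C is constant: H = [[-4, 6], [6, 2]].
det(H) = (-4)·2 − 6² = -44.
Since det(H) < 0, H is indefinite and the critical point is a saddle point.

saddle point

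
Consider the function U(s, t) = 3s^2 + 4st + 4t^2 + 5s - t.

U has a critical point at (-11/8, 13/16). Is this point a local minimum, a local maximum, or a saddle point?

local minimum

The Hessian of U is constant: H = [[6, 4], [4, 8]].
det(H) = 6·8 − 4² = 32.
det(H) > 0 and tr(H) = 14 > 0, so H is positive definite and the point is a local minimum.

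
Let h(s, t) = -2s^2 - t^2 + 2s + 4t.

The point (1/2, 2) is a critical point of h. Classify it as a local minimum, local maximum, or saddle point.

local maximum

The Hessian of h is constant: H = [[-4, 0], [0, -2]].
det(H) = (-4)·(-2) − 0² = 8.
det(H) > 0 and tr(H) = -6 < 0, so H is negative definite and the point is a local maximum.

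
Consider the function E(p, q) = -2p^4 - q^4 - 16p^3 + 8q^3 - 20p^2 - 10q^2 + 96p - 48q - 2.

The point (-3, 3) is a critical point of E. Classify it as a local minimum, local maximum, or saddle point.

local minimum

The mixed partial ∂²E/∂p∂q is 0, so the Hessian at any point is diag(E_pp, E_qq) = diag(-8(3p^2 + 12p + 5), 4(-3q^2 + 12q - 5)).
At (-3, 3): H = diag(32, 16).
Both eigenvalues are positive, so H is positive definite: a local minimum.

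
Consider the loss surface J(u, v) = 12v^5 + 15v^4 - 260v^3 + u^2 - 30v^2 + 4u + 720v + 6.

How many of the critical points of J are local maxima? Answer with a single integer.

0

J separates as a function of u plus a function of v, so ∇J=0 decouples.
∂J/∂u = 2(u + 2) = 0 at u ∈ {-2}; ∂J/∂v = 60(v - 3)(v - 1)(v + 1)(v + 4) = 0 at v ∈ {-4, -1, 1, 3}.
The Hessian is diagonal: diag(J_uu, J_vv). Second derivatives: J_uu(-2)=2; J_vv(-4)=-6300, J_vv(-1)=1440, J_vv(1)=-1200, J_vv(3)=3360.
Local maxima occur where both diagonal entries negative: none. Count: 0.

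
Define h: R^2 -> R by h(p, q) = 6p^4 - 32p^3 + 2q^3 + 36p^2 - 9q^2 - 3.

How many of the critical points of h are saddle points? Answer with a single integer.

h separates as a function of p plus a function of q, so ∇h=0 decouples.
∂h/∂p = 24p(p - 3)(p - 1) = 0 at p ∈ {0, 1, 3}; ∂h/∂q = 6q(q - 3) = 0 at q ∈ {0, 3}.
The Hessian is diagonal: diag(h_pp, h_qq). Second derivatives: h_pp(0)=72, h_pp(1)=-48, h_pp(3)=144; h_qq(0)=-18, h_qq(3)=18.
Saddle points occur where the two diagonal entries have opposite signs: (0, 0), (1, 3), (3, 0). Count: 3.

3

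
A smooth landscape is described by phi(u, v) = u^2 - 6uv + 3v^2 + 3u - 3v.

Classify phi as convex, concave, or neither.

phi is quadratic, so its Hessian is the constant matrix H = [[2, -6], [-6, 6]].
det(H) = -24, tr(H) = 8.
det(H) < 0, so H is indefinite: neither convex nor concave.

neither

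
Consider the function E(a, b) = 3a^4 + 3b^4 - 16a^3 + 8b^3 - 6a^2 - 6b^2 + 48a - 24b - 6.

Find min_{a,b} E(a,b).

E(a,b) separates as P(a) + Q(b) − 6, so its minimum is min P + min Q − 6.
P'(a) = 12(a - 4)(a - 1)(a + 1) vanishes at a ∈ {-1, 1, 4}; Q'(b) = 12(b - 1)(b + 1)(b + 2) vanishes at b ∈ {-2, -1, 1}.
Local minima of P (where P''>0): P(-1)=-35, P(4)=-160. Local minima of Q: Q(-2)=8, Q(1)=-19.
So the global minimum of E is P(4) + Q(1) − 6 = -160 − 19 − 6 = -185, attained at (4, 1).

-185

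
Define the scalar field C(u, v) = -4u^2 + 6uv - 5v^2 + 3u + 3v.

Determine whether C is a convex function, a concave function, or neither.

concave

C is quadratic, so its Hessian is the constant matrix H = [[-8, 6], [6, -10]].
det(H) = 44, tr(H) = -18.
det(H) > 0 and tr(H) < 0, so H is negative definite everywhere: concave.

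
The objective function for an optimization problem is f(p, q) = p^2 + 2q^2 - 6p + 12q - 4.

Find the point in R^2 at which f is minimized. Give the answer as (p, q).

f(p,q) separates as A(p) + B(q) − 4, so its minimum is min A + min B − 4.
A'(p) = 2p - 6 vanishes at p ∈ {3}; B'(q) = 4q + 12 vanishes at q ∈ {-3}.
Local minima of A (where A''>0): A(3)=-9. Local minima of B: B(-3)=-18.
So the global minimum of f is A(3) + B(-3) − 4 = -9 − 18 − 4 = -31, attained at (3, -3).

(3, -3)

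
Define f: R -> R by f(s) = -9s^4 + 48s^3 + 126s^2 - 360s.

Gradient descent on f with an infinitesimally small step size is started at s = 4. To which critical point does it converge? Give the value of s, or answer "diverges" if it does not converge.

f'(s) = -36(s - 5)(s - 1)(s + 2), so f'(4) = 648.
Gradient descent moves in the -f' direction, i.e. s is decreasing.
The nearest critical point in that direction is s = 1, where f'' = 432 > 0 (a local minimum). The iterate converges there.

1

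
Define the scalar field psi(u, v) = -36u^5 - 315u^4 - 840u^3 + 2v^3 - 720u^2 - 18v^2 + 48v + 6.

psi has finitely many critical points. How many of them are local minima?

2

psi separates as a function of u plus a function of v, so ∇psi=0 decouples.
∂psi/∂u = -180u(u + 1)(u + 2)(u + 4) = 0 at u ∈ {-4, -2, -1, 0}; ∂psi/∂v = 6(v - 4)(v - 2) = 0 at v ∈ {2, 4}.
The Hessian is diagonal: diag(psi_uu, psi_vv). Second derivatives: psi_uu(-4)=4320, psi_uu(-2)=-720, psi_uu(-1)=540, psi_uu(0)=-1440; psi_vv(2)=-12, psi_vv(4)=12.
Local minima occur where both diagonal entries positive: (-4, 4), (-1, 4). Count: 2.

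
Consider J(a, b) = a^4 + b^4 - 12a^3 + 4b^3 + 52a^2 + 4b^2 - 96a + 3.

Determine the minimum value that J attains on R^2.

J(a,b) separates as P(a) + Q(b) + 3, so its minimum is min P + min Q + 3.
P'(a) = 4(a - 4)(a - 3)(a - 2) vanishes at a ∈ {2, 3, 4}; Q'(b) = 4b(b + 1)(b + 2) vanishes at b ∈ {-2, -1, 0}.
Local minima of P (where P''>0): P(2)=-64, P(4)=-64. Local minima of Q: Q(-2)=0, Q(0)=0.
So the global minimum of J is P(2) + Q(-2) + 3 = -64 + 0 + 3 = -61, attained at (2, -2).

-61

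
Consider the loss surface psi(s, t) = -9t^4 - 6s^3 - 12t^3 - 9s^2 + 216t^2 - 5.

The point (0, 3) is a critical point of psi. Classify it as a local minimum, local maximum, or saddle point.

The mixed partial ∂²psi/∂s∂t is 0, so the Hessian at any point is diag(psi_ss, psi_tt) = diag(-18(2s + 1), 36(-3t^2 - 2t + 12)).
At (0, 3): H = diag(-18, -756).
Both eigenvalues are negative, so H is negative definite: a local maximum.

local maximum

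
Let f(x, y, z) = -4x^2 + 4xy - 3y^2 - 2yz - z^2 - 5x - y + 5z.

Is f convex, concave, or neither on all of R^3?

concave

f is quadratic, so its Hessian is the constant matrix H = [[-8, 4, 0], [4, -6, -2], [0, -2, -2]].
Leading principal minors: -8, 32, -32.
Signs alternate −, +, − ⇒ H ≺ 0 ⇒ concave.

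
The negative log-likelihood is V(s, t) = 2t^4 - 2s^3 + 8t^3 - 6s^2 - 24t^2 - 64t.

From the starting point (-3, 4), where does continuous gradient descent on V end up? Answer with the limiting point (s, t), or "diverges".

(-2, 2)

V is separable, so gradient descent decouples: s follows -∂V/∂s, t follows -∂V/∂t.
∂V/∂s = -6s(s + 2); at s=-3 this is -18, so s increases.
∂V/∂t = 8(t - 2)(t + 1)(t + 4); at t=4 this is 640, so t decreases.
s converges to its nearest critical value -2 (a local min of the s-part); t converges to 2. The iterate converges to (-2, 2).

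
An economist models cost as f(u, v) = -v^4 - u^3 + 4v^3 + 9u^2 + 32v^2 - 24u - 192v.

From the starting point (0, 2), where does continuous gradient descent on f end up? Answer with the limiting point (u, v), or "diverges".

f is separable, so gradient descent decouples: u follows -∂f/∂u, v follows -∂f/∂v.
∂f/∂u = -3(u - 4)(u - 2); at u=0 this is -24, so u increases.
∂f/∂v = -4(v - 4)(v - 3)(v + 4); at v=2 this is -48, so v increases.
u converges to its nearest critical value 2 (a local min of the u-part); v converges to 3. The iterate converges to (2, 3).

(2, 3)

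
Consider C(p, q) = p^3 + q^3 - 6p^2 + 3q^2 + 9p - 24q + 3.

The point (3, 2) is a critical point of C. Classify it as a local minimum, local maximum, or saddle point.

The mixed partial ∂²C/∂p∂q is 0, so the Hessian at any point is diag(C_pp, C_qq) = diag(6(p - 2), 6(q + 1)).
At (3, 2): H = diag(6, 18).
Both eigenvalues are positive, so H is positive definite: a local minimum.

local minimum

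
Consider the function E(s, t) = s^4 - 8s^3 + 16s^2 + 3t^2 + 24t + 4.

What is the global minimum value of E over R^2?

E(s,t) separates as P(s) + Q(t) + 4, so its minimum is min P + min Q + 4.
P'(s) = 4s(s - 4)(s - 2) vanishes at s ∈ {0, 2, 4}; Q'(t) = 6(t + 4) vanishes at t ∈ {-4}.
Local minima of P (where P''>0): P(0)=0, P(4)=0. Local minima of Q: Q(-4)=-48.
So the global minimum of E is P(0) + Q(-4) + 4 = 0 − 48 + 4 = -44, attained at (0, -4).

-44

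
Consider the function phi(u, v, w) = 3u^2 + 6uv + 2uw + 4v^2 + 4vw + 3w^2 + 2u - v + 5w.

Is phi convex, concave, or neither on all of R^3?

phi is quadratic, so its Hessian is the constant matrix H = [[6, 6, 2], [6, 8, 4], [2, 4, 6]].
Leading principal minors: 6, 12, 40.
All positive ⇒ H ≻ 0 ⇒ convex.

convex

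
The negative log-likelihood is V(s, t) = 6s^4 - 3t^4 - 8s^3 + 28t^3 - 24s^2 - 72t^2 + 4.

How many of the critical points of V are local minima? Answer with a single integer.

2

V separates as a function of s plus a function of t, so ∇V=0 decouples.
∂V/∂s = 24s(s - 2)(s + 1) = 0 at s ∈ {-1, 0, 2}; ∂V/∂t = -12t(t - 4)(t - 3) = 0 at t ∈ {0, 3, 4}.
The Hessian is diagonal: diag(V_ss, V_tt). Second derivatives: V_ss(-1)=72, V_ss(0)=-48, V_ss(2)=144; V_tt(0)=-144, V_tt(3)=36, V_tt(4)=-48.
Local minima occur where both diagonal entries positive: (-1, 3), (2, 3). Count: 2.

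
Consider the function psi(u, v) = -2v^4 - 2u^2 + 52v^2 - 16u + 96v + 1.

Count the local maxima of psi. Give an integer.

2

psi separates as a function of u plus a function of v, so ∇psi=0 decouples.
∂psi/∂u = -4(u + 4) = 0 at u ∈ {-4}; ∂psi/∂v = -8(v - 4)(v + 1)(v + 3) = 0 at v ∈ {-3, -1, 4}.
The Hessian is diagonal: diag(psi_uu, psi_vv). Second derivatives: psi_uu(-4)=-4; psi_vv(-3)=-112, psi_vv(-1)=80, psi_vv(4)=-280.
Local maxima occur where both diagonal entries negative: (-4, -3), (-4, 4). Count: 2.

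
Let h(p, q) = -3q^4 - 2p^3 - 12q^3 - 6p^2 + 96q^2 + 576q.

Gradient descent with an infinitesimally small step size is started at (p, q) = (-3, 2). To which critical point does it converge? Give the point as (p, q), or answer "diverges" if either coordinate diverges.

(-2, -3)

h is separable, so gradient descent decouples: p follows -∂h/∂p, q follows -∂h/∂q.
∂h/∂p = -6p(p + 2); at p=-3 this is -18, so p increases.
∂h/∂q = -12(q - 4)(q + 3)(q + 4); at q=2 this is 720, so q decreases.
p converges to its nearest critical value -2 (a local min of the p-part); q converges to -3. The iterate converges to (-2, -3).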